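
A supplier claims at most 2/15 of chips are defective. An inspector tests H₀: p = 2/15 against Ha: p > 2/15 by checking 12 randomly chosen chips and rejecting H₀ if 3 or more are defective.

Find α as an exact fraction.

5408352292624/25949267578125

Under H₀, S ~ Binomial(12, 2/15); the Type I error rate is P(S ≥ 3).
Via the complement, α = 1 − Σ_{j=0}^{2} C(12,j)(2/15)^j(13/15)^{12-j} = 5408352292624/25949267578125.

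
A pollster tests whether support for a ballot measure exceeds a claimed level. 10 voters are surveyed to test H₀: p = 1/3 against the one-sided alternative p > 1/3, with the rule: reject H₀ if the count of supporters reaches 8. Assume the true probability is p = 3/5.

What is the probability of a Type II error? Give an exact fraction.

8131936/9765625

A Type II error is failing to reject when Ha holds: with p = 3/5, β = P(Y ≤ 7).
Summing C(10,j)·(3/5)^j·(2/5)^{10-j} for j = 0..7 gives 8131936/9765625.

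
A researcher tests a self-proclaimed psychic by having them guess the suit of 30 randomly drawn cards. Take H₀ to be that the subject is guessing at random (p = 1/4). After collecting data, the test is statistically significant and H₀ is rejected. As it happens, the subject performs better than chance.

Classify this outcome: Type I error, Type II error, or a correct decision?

No error (correct decision).

The test rejected a false H₀ — the decision matches the true state.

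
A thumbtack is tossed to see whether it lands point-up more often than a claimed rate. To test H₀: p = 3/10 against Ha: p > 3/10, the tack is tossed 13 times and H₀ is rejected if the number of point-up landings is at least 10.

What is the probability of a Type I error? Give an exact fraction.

651960009/1000000000000

α = P(reject H₀ | H₀ true) = P(Y ≥ 10 | p = 3/10), with Y ~ Binomial(13, 3/10).
P(Y ≥ 10) = Σ_{j=10}^{13} C(13,j)·(3/10)^j·(7/10)^{13-j} = 651960009/1000000000000.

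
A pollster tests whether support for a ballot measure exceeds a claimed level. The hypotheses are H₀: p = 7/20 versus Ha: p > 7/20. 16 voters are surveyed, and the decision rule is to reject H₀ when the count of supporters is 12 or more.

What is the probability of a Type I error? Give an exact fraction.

34138552149875229/26214400000000000000

Under H₀, K ~ Binomial(16, 7/20), and α = P(K ≥ 12).
Adding the binomial terms for j = 12 through 16 with p = 7/20 yields 34138552149875229/26214400000000000000.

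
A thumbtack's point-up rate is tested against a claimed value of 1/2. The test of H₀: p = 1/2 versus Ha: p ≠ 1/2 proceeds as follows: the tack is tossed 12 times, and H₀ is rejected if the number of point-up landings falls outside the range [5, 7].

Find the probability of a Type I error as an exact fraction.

Under H₀, Y ~ Binomial(12, 1/2); α is the probability of landing in either tail, P(Y ≤ 4) + P(Y ≥ 8).
By symmetry, α = 2·P(Y ≤ 4) = 2·(1 + 12 + 66 + 220 + 495)/4096 = 1588/4096 = 397/1024.

397/1024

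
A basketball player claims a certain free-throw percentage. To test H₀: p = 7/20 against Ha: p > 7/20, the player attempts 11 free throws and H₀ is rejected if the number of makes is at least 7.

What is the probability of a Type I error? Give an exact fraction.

1026922708651/20480000000000

α = P(reject H₀ | H₀ true) = P(Y ≥ 7 | p = 7/20), with Y ~ Binomial(11, 7/20).
Summing C(11,j)(7/20)^j(13/20)^{11−j} for j = 7,…,11 gives 1026922708651/20480000000000.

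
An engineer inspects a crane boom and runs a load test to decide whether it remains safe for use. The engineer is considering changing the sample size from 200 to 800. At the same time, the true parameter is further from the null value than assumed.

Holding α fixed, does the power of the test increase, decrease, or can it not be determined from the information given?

It increases.

Increasing n separates the H₀ and Ha sampling distributions, so under Ha fewer outcomes land in the acceptance region. The further the true parameter sits from the null value, the more of the Ha sampling distribution falls in the rejection region. Both changes push β in the same direction.
Since power = 1 − β and β decreases, power increases.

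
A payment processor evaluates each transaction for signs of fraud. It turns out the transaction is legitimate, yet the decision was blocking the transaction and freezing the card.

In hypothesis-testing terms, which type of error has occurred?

Type I error

The null hypothesis here is that the transaction is legitimate.
'Blocking the transaction and freezing the card' corresponds to rejecting H₀.
H₀ was rejected but H₀ is true — a Type I error (false positive).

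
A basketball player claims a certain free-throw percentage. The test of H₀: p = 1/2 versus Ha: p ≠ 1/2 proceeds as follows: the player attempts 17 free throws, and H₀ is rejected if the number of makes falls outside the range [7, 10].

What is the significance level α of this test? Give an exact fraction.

10889/32768

α = P(X ≤ 6 or X ≥ 11 | p = 1/2), X ~ Binomial(17, 1/2).
Each tail has probability (1 + 17 + 136 + 680 + 2380 + 6188 + 12376)/131072; doubling gives α = 43556/131072 = 10889/32768.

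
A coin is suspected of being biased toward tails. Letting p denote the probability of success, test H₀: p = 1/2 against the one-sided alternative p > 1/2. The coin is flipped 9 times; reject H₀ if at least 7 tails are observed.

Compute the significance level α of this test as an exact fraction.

23/256

The Type I error probability is α = P(K ≥ 7) computed under H₀, where K ~ Binomial(9, 1/2).
Summing the upper tail: (36 + 9 + 1) / 2^9 = 46/512 = 23/256.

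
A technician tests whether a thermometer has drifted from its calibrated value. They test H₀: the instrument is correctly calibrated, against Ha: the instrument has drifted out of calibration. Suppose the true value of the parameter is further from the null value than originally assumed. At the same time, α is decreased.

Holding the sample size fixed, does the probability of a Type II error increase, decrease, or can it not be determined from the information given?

Cannot be determined from the information given.

The first change alone would make β decrease; the second alone would make β increase. Which effect dominates depends on the magnitudes, which are not given.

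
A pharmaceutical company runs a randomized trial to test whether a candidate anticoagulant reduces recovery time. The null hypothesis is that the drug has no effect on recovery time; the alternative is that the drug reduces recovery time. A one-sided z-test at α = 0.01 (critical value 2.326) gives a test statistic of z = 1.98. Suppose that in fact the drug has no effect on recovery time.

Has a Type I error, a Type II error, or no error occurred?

No error — this is a correct decision.

Since z = 1.98 ≤ z* = 2.326, H₀ is not rejected.
H₀ is true (actually the drug has no effect on recovery time).
The decision matches the true state — no error.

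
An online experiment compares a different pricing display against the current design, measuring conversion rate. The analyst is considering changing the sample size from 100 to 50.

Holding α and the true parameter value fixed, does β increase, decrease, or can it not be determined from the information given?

Reducing n widens both sampling distributions, so the test has less ability to distinguish Ha from H₀.

It increases.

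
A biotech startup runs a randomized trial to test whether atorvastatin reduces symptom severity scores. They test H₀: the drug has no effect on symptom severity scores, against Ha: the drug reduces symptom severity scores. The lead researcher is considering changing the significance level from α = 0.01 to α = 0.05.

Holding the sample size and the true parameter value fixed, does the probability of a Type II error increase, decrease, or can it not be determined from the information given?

It decreases.

With a larger α the critical value moves toward the center, so more of the Ha sampling distribution lies in the rejection region.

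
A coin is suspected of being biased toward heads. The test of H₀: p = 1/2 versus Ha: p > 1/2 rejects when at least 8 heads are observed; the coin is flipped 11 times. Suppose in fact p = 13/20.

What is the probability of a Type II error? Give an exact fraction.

2941183244209/5120000000000

A Type II error is failing to reject when Ha holds: with p = 13/20, β = P(K ≤ 7).
Equivalently, β = 1 − P(K ≥ 8) = 2941183244209/5120000000000.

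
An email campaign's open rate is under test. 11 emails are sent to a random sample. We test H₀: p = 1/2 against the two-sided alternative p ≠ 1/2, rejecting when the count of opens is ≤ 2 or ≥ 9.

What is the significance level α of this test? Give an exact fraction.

67/1024

α = P(K ≤ 2 or K ≥ 9 | p = 1/2), K ~ Binomial(11, 1/2).
By symmetry, α = 2·P(K ≤ 2) = 2·(1 + 11 + 55)/2048 = 134/2048 = 67/1024.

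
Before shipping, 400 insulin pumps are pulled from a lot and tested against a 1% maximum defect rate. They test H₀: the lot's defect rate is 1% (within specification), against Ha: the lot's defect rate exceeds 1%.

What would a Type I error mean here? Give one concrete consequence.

A Type I error would mean concluding that the lot's defect rate exceeds 1% when in fact the lot's defect rate is 1% (within specification). Consequence: a good lot is scrapped, wasting material and production time.

A Type I error is rejecting H₀ when H₀ is true.
Here that means rejecting the lot and scrapping or reworking it when actually the lot's defect rate is 1% (within specification).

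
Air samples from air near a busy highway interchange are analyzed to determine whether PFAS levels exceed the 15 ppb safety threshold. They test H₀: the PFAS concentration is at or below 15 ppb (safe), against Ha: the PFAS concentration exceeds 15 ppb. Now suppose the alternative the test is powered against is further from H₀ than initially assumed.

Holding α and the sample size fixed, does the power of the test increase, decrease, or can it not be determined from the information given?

The further the true parameter sits from the null value, the more of the Ha sampling distribution falls in the rejection region.
Since power = 1 − β and β decreases, power increases.

It increases.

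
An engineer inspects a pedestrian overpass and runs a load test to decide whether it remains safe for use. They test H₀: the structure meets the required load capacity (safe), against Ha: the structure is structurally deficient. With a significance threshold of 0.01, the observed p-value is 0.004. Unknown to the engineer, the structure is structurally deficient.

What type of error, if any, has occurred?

Since p = 0.004 < α = 0.01, H₀ is rejected.
H₀ is false (actually the structure is structurally deficient).
The decision matches the true state — no error.

No error — this is a correct decision.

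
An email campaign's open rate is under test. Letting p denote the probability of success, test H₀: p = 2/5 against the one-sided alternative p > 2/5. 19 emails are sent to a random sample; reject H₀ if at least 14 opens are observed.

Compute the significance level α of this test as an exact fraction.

α = P(reject H₀ | H₀ true) = P(Y ≥ 14 | p = 2/5), with Y ~ Binomial(19, 2/5).
Adding the binomial terms for j = 14 through 19 with p = 2/5 yields 58514210816/19073486328125.

58514210816/19073486328125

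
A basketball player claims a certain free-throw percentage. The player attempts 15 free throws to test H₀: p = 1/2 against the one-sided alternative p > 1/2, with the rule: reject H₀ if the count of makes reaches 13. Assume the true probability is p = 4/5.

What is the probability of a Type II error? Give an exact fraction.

β = P(fail to reject H₀ | Ha true) = P(Y ≤ 12 | p = 4/5), Y ~ Binomial(15, 4/5).
Equivalently, β = 1 − P(Y ≥ 13) = 18370873741/30517578125.

18370873741/30517578125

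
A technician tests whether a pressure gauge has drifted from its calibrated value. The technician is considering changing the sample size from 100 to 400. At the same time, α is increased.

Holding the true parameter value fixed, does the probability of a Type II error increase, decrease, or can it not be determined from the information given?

A larger sample reduces the standard error, pulling the sampling distribution under Ha further from the non-rejection region. With a larger α the critical value moves toward the center, so more of the Ha sampling distribution lies in the rejection region. Both changes push β in the same direction.

It decreases.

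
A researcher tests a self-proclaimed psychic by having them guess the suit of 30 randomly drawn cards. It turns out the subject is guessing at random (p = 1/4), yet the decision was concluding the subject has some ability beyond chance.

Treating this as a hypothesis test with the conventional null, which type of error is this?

The null hypothesis here is that the subject is guessing at random (p = 1/4).
'Concluding the subject has some ability beyond chance' corresponds to rejecting H₀.
H₀ was rejected but H₀ is true — a Type I error (false positive).

Type I error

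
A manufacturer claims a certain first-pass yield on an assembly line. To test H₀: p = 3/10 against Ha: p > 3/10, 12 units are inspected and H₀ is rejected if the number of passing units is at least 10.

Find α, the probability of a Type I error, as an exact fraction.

α = P(reject H₀ | H₀ true) = P(S ≥ 10 | p = 3/10), with S ~ Binomial(12, 3/10).
P(S ≥ 10) = Σ_{j=10}^{12} C(12,j)·(3/10)^j·(7/10)^{12-j} = 41275251/200000000000.

41275251/200000000000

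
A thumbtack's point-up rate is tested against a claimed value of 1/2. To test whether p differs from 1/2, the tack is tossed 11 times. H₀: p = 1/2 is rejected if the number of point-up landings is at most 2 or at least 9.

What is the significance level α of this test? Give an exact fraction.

Under H₀, X ~ Binomial(11, 1/2); α is the probability of landing in either tail, P(X ≤ 2) + P(X ≥ 9).
The two tails are symmetric, so α = 2·(1 + 11 + 55)/2^11 = 134/2048 = 67/1024.

67/1024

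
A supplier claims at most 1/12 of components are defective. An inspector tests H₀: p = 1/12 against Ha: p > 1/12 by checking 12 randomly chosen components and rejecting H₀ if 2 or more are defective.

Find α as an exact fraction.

α = P(reject H₀ | H₀ true) = P(K ≥ 2 | p = 1/12), K ~ Binomial(12, 1/12).
Computing the lower-tail complement: 1 − 6562168424053/8916100448256 = 2353932024203/8916100448256.

2353932024203/8916100448256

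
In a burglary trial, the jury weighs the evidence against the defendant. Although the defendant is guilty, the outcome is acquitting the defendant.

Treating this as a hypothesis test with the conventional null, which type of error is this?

The null hypothesis here is that the defendant is innocent.
'Acquitting the defendant' corresponds to failing to reject H₀.
H₀ was not rejected but H₀ is false — a Type II error (false negative).

Type II error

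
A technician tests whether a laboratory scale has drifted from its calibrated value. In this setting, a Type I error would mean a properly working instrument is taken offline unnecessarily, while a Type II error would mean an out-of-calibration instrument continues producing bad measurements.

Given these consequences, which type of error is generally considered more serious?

Type II error

The Type II consequence (an out-of-calibration instrument continues producing bad measurements) is more severe than the Type I consequence (a properly working instrument is taken offline unnecessarily).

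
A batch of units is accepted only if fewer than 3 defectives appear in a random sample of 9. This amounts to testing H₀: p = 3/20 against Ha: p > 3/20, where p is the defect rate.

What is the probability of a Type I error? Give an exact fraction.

4507308909/32000000000

The significance level is the probability, assuming p = 3/20, of seeing 3 or more defectives in 9 draws.
α = 1 − P(S ≤ 2) = 1 − 27492691091/32000000000 = 4507308909/32000000000.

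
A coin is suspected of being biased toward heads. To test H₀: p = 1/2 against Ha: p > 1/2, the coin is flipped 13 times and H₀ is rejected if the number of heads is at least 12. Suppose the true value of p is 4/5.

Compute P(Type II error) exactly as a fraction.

935490453/1220703125

β = P(fail to reject H₀ | Ha true) = P(S ≤ 11 | p = 4/5), S ~ Binomial(13, 4/5).
Summing C(13,j)·(4/5)^j·(1/5)^{13-j} for j = 0..11 gives 935490453/1220703125.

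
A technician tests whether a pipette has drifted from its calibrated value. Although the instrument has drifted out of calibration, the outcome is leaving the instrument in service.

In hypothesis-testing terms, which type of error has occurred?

The null hypothesis here is that the instrument is correctly calibrated.
'Leaving the instrument in service' corresponds to failing to reject H₀.
H₀ was not rejected but H₀ is false — a Type II error (false negative).

Type II error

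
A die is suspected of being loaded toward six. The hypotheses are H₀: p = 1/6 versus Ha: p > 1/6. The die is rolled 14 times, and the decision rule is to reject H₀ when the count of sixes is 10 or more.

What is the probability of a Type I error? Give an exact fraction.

The Type I error probability is α = P(Y ≥ 10) computed under H₀, where Y ~ Binomial(14, 1/6).
Summing C(14,j)(1/6)^j(5/6)^{14−j} for j = 10,…,14 gives 673471/78364164096.

673471/78364164096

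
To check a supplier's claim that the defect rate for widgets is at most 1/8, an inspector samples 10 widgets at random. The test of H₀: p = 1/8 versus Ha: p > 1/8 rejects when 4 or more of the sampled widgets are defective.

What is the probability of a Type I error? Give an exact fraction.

α = P(reject H₀ | H₀ true) = P(K ≥ 4 | p = 1/8), K ~ Binomial(10, 1/8).
α = 1 − P(K ≤ 3) = 1 − 261063131/268435456 = 7372325/268435456.

7372325/268435456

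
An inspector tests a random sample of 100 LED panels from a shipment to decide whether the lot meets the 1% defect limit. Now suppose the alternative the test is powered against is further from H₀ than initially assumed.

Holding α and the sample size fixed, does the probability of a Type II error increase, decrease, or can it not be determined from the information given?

A bigger departure from H₀ is easier for the test to detect, so it fails to reject less often.

It decreases.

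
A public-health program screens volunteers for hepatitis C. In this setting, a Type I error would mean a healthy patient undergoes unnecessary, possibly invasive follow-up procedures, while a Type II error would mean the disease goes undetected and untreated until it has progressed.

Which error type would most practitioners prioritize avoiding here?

The Type II consequence (the disease goes undetected and untreated until it has progressed) is more severe than the Type I consequence (a healthy patient undergoes unnecessary, possibly invasive follow-up procedures).

Type II error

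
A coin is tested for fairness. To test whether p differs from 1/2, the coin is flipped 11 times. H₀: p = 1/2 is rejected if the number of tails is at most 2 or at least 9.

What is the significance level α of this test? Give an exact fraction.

Under H₀, X ~ Binomial(11, 1/2); α is the probability of landing in either tail, P(X ≤ 2) + P(X ≥ 9).
The two tails are symmetric, so α = 2·(1 + 11 + 55)/2^11 = 134/2048 = 67/1024.

67/1024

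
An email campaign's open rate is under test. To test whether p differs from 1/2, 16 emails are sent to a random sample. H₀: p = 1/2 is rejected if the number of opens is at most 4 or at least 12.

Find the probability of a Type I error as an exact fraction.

The significance level is the null-hypothesis probability of the rejection region {≤4} ∪ {≥12}.
Each tail has probability (1 + 16 + 120 + 560 + 1820)/65536; doubling gives α = 5034/65536 = 2517/32768.

2517/32768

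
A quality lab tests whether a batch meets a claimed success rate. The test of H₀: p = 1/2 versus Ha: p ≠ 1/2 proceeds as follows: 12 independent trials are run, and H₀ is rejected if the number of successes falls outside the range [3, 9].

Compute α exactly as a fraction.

Under H₀, S ~ Binomial(12, 1/2); α is the probability of landing in either tail, P(S ≤ 2) + P(S ≥ 10).
By symmetry, α = 2·P(S ≤ 2) = 2·(1 + 12 + 66)/4096 = 158/4096 = 79/2048.

79/2048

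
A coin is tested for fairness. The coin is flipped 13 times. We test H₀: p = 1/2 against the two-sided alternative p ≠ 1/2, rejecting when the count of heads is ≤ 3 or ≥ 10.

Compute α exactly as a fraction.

Under H₀, S ~ Binomial(13, 1/2); α is the probability of landing in either tail, P(S ≤ 3) + P(S ≥ 10).
Each tail has probability (1 + 13 + 78 + 286)/8192; doubling gives α = 756/8192 = 189/2048.

189/2048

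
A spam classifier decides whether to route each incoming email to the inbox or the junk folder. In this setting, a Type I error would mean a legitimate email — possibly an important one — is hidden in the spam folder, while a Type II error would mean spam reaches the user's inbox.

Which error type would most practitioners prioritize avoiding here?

Type I error

The Type I consequence (a legitimate email — possibly an important one — is hidden in the spam folder) is more severe than the Type II consequence (spam reaches the user's inbox).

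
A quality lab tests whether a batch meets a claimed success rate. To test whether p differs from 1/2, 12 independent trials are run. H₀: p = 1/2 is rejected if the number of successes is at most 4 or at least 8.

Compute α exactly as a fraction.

Under H₀, S ~ Binomial(12, 1/2); α is the probability of landing in either tail, P(S ≤ 4) + P(S ≥ 8).
Each tail has probability (1 + 12 + 66 + 220 + 495)/4096; doubling gives α = 1588/4096 = 397/1024.

397/1024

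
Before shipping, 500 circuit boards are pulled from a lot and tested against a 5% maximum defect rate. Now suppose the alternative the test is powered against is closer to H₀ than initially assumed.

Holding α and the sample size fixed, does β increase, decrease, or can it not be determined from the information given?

A smaller true effect puts the Ha sampling distribution closer to H₀, so more of it falls in the non-rejection region.

It increases.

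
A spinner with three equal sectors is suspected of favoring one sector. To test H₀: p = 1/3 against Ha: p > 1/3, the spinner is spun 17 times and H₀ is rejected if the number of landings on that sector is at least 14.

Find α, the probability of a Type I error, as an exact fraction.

Under H₀, Y ~ Binomial(17, 1/3), and α = P(Y ≥ 14).
Adding the binomial terms for j = 14 through 17 with p = 1/3 yields 6019/129140163.

6019/129140163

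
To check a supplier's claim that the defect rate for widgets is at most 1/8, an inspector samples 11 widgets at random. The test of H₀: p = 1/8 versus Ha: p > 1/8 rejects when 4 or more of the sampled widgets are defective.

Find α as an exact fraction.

Under H₀, X ~ Binomial(11, 1/8); the Type I error rate is P(X ≥ 4).
Via the complement, α = 1 − Σ_{j=0}^{3} C(11,j)(1/8)^j(7/8)^{11-j} = 41842445/1073741824.

41842445/1073741824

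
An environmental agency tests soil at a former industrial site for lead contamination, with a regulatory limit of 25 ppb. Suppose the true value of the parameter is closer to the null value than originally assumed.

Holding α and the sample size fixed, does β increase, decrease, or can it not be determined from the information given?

It increases.

When the true parameter is near the null value, the test has a harder time distinguishing Ha from H₀.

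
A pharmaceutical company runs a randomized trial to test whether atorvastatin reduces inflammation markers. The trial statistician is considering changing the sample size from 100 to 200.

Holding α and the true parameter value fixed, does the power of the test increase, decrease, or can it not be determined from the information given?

It increases.

A larger sample reduces the standard error, pulling the sampling distribution under Ha further from the non-rejection region.
Since power = 1 − β and β decreases, power increases.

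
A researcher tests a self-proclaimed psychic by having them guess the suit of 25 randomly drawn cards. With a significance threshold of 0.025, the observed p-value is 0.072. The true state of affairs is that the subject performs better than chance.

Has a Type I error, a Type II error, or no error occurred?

The conventional null hypothesis is that the subject is guessing at random (p = 1/4).
Since p = 0.072 ≥ α = 0.025, H₀ is not rejected.
H₀ is false (actually the subject performs better than chance).
Failing to reject a false H₀ is a Type II error.

Type II error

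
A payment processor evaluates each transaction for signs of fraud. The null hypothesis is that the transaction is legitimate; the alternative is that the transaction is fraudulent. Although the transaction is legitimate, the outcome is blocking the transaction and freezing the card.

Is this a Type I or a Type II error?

Type I error

'Blocking the transaction and freezing the card' corresponds to rejecting H₀.
H₀ was rejected but H₀ is true — a Type I error (false positive).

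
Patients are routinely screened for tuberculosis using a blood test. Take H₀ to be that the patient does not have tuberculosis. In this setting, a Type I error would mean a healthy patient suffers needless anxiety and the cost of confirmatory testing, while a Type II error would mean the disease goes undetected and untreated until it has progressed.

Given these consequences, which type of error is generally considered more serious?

The Type II consequence (the disease goes undetected and untreated until it has progressed) is more severe than the Type I consequence (a healthy patient suffers needless anxiety and the cost of confirmatory testing).

Type II error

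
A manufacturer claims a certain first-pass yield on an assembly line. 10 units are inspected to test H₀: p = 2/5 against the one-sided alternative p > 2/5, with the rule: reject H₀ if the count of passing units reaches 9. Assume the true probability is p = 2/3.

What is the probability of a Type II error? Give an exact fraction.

Under the alternative p = 2/3, K ~ Binomial(10, 2/3); β is the probability the test does not reject, P(K < 9).
Summing C(10,j)·(2/3)^j·(1/3)^{10-j} for j = 0..8 gives 17635/19683.

17635/19683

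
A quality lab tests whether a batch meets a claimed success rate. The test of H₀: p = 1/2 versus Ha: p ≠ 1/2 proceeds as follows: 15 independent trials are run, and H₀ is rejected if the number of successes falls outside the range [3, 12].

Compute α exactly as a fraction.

121/16384

α = P(Y ≤ 2 or Y ≥ 13 | p = 1/2), Y ~ Binomial(15, 1/2).
Each tail has probability (1 + 15 + 105)/32768; doubling gives α = 242/32768 = 121/16384.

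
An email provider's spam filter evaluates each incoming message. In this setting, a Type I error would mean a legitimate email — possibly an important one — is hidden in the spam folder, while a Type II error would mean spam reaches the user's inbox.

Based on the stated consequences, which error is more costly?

The Type I consequence (a legitimate email — possibly an important one — is hidden in the spam folder) is more severe than the Type II consequence (spam reaches the user's inbox).

Type I error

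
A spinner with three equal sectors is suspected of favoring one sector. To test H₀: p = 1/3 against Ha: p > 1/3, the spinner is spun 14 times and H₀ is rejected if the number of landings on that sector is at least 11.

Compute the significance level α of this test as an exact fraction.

3305/4782969

The Type I error probability is α = P(Y ≥ 11) computed under H₀, where Y ~ Binomial(14, 1/3).
Summing C(14,j)(1/3)^j(2/3)^{14−j} for j = 11,…,14 gives 3305/4782969.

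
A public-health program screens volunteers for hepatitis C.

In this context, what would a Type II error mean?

A Type II error would mean concluding that the patient does not have hepatitis C (or at least failing to establish that the patient has hepatitis C) when in fact the patient has hepatitis C.

With the conventional null hypothesis that the patient does not have hepatitis C:
A Type II error is failing to reject H₀ when H₀ is false.
Here that means clearing the patient as negative when actually the patient has hepatitis C.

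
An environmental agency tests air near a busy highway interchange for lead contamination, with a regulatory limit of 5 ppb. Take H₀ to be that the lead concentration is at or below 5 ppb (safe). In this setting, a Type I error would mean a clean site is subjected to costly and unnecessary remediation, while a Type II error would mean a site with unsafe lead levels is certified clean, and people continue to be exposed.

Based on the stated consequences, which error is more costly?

Type II error

The Type II consequence (a site with unsafe lead levels is certified clean, and people continue to be exposed) is more severe than the Type I consequence (a clean site is subjected to costly and unnecessary remediation).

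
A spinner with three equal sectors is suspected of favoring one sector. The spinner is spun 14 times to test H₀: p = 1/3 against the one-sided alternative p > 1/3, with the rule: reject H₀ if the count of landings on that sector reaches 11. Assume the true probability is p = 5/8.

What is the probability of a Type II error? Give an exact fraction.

1830419739927/2199023255552

β = P(fail to reject H₀ | Ha true) = P(K ≤ 10 | p = 5/8), K ~ Binomial(14, 5/8).
Summing C(14,j)·(5/8)^j·(3/8)^{14-j} for j = 0..10 gives 1830419739927/2199023255552.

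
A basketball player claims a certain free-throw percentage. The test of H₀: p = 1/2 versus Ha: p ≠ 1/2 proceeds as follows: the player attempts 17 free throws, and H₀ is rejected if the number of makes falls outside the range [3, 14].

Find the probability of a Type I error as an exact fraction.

77/32768

Under H₀, K ~ Binomial(17, 1/2); α is the probability of landing in either tail, P(K ≤ 2) + P(K ≥ 15).
The two tails are symmetric, so α = 2·(1 + 17 + 136)/2^17 = 308/131072 = 77/32768.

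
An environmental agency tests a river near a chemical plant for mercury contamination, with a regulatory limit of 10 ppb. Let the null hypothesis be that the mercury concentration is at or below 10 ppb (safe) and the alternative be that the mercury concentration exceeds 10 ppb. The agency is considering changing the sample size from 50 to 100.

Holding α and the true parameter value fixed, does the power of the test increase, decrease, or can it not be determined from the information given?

It increases.

Increasing n separates the H₀ and Ha sampling distributions, so under Ha fewer outcomes land in the acceptance region.
Since power = 1 − β and β decreases, power increases.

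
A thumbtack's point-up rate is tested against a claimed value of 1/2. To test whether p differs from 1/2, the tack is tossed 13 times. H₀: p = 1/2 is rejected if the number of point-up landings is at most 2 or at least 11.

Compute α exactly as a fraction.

Under H₀, X ~ Binomial(13, 1/2); α is the probability of landing in either tail, P(X ≤ 2) + P(X ≥ 11).
By symmetry, α = 2·P(X ≤ 2) = 2·(1 + 13 + 78)/8192 = 184/8192 = 23/1024.

23/1024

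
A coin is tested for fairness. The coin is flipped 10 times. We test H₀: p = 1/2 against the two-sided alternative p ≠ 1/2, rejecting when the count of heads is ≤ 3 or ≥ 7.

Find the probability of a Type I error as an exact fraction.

11/32

α = P(Y ≤ 3 or Y ≥ 7 | p = 1/2), Y ~ Binomial(10, 1/2).
The two tails are symmetric, so α = 2·(1 + 10 + 45 + 120)/2^10 = 352/1024 = 11/32.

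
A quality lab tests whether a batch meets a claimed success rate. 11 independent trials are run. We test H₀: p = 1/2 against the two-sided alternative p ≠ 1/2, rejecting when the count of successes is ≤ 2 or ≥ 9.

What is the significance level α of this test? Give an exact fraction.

Under H₀, K ~ Binomial(11, 1/2); α is the probability of landing in either tail, P(K ≤ 2) + P(K ≥ 9).
The two tails are symmetric, so α = 2·(1 + 11 + 55)/2^11 = 134/2048 = 67/1024.

67/1024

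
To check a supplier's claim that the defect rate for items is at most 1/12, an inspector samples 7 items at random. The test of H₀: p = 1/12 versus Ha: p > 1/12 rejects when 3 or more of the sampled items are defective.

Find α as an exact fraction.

187213/11943936

Under H₀, X ~ Binomial(7, 1/12); the Type I error rate is P(X ≥ 3).
α = 1 − P(X ≤ 2) = 1 − 11756723/11943936 = 187213/11943936.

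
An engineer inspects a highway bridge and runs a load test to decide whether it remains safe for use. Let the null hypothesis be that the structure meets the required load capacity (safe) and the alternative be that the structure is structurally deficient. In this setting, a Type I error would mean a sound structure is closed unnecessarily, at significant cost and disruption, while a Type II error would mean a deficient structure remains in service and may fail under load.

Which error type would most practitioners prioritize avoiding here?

Type II error

The Type II consequence (a deficient structure remains in service and may fail under load) is more severe than the Type I consequence (a sound structure is closed unnecessarily, at significant cost and disruption).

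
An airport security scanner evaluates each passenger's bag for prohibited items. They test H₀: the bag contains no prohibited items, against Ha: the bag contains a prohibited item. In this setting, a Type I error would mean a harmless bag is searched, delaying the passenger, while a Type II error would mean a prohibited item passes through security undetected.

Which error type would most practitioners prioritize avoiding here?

Type II error

The Type II consequence (a prohibited item passes through security undetected) is more severe than the Type I consequence (a harmless bag is searched, delaying the passenger).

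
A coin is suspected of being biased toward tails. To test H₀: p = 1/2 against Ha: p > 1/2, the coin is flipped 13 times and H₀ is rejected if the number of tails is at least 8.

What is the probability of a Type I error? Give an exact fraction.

595/2048

Under H₀, Y ~ Binomial(13, 1/2), and α = P(Y ≥ 8).
P(Y ≥ 8) = [C(13,8) + C(13,9) + C(13,10) + C(13,11) + C(13,12) + C(13,13)] / 2^13 = (1287 + 715 + 286 + 78 + 13 + 1) / 8192 = 2380/8192 = 595/2048.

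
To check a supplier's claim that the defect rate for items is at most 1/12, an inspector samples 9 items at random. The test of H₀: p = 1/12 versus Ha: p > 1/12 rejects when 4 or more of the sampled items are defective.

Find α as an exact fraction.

Under H₀, X ~ Binomial(9, 1/12); the Type I error rate is P(X ≥ 4).
Computing the lower-tail complement: 1 − 1284381725/1289945088 = 5563363/1289945088.

5563363/1289945088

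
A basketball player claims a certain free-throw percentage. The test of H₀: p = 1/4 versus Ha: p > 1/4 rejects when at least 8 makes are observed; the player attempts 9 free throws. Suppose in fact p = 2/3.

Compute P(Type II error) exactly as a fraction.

16867/19683

A Type II error is failing to reject when Ha holds: with p = 2/3, β = P(S ≤ 7).
Equivalently, β = 1 − P(S ≥ 8) = 16867/19683.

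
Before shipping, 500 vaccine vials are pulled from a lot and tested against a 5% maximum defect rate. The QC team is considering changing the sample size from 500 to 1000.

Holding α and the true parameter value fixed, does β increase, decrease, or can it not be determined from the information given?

Increasing n separates the H₀ and Ha sampling distributions, so under Ha fewer outcomes land in the acceptance region.

It decreases.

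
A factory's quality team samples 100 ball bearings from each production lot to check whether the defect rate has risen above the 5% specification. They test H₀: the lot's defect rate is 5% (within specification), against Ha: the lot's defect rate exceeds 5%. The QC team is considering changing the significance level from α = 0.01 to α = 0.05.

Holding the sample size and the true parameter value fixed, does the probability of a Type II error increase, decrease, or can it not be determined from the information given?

It decreases.

A larger α widens the rejection region, so when the alternative is true more outcomes lead to rejection — failing to reject becomes less likely.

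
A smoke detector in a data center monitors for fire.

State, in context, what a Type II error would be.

A Type II error would mean concluding that there is no fire (or at least failing to establish that there is a fire) when in fact there is a fire.

With the conventional null hypothesis that there is no fire:
A Type II error is failing to reject H₀ when H₀ is false.
Here that means remaining silent when actually there is a fire.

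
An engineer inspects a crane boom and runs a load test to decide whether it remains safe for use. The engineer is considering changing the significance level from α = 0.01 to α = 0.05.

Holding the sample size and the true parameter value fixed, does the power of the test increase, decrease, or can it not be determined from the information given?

It increases.

A larger α widens the rejection region, so when the alternative is true more outcomes lead to rejection — failing to reject becomes less likely.
Since power = 1 − β and β decreases, power increases.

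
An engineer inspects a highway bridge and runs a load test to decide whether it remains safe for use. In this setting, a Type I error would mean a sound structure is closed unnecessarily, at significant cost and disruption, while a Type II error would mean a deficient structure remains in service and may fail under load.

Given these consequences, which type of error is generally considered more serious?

The Type II consequence (a deficient structure remains in service and may fail under load) is more severe than the Type I consequence (a sound structure is closed unnecessarily, at significant cost and disruption).

Type II error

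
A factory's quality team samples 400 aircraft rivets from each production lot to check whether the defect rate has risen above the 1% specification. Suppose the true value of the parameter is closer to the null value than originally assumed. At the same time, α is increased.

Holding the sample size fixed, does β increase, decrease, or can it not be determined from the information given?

The first change alone would make β increase; the second alone would make β decrease. Which effect dominates depends on the magnitudes, which are not given.

Cannot be determined from the information given.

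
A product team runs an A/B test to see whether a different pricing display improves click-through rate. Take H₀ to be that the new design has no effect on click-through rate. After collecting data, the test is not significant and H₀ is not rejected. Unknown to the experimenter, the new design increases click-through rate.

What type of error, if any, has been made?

Type II error

H₀ was not rejected, but H₀ is actually false.
Failing to reject a false null hypothesis is a Type II error (false negative).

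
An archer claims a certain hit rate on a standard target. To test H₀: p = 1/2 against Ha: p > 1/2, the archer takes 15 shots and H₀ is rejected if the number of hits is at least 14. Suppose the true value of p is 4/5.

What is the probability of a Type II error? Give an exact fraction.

A Type II error is failing to reject when Ha holds: with p = 4/5, β = P(Y ≤ 13).
Adding the binomial probabilities P(Y=0)+…+P(Y=13) at p = 4/5 gives 25417304461/30517578125.

25417304461/30517578125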